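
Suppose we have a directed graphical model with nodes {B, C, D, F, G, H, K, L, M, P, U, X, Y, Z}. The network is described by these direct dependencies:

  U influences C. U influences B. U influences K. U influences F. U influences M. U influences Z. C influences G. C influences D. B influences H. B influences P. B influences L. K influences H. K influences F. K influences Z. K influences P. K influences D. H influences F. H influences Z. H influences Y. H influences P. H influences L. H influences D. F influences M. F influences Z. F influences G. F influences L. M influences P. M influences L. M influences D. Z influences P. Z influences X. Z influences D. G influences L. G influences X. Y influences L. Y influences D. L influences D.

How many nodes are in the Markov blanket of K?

Children of K: D, F, H, P, Z.
Parents of K: U.
Parents of each child, excluding K:
  H: B
  F: H, U
  Z: F, H, U
  P: B, H, M, Z
  D: C, H, L, M, Y, Z
MB(K) = {B, C, D, F, H, L, M, P, U, Y, Z}, which has 11 nodes.

11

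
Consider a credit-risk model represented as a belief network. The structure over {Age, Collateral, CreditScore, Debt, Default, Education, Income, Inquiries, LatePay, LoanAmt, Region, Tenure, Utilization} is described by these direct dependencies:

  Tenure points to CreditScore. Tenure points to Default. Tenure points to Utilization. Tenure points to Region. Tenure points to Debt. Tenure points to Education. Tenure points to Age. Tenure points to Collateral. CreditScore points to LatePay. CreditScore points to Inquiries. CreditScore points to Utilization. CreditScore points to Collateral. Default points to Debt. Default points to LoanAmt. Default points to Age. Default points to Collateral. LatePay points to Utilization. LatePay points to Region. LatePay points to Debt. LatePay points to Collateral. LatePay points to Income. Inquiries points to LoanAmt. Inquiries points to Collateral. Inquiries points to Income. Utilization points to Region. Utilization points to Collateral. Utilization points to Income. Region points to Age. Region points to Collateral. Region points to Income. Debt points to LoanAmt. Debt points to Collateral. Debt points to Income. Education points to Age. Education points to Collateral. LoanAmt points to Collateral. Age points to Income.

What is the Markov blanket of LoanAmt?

Parents of LoanAmt: Debt, Default, Inquiries.
Ch(LoanAmt) = {Collateral}.
Parents of each child, excluding LoanAmt:
  Collateral also has parents CreditScore, Debt, Default, Education, Inquiries, LatePay, Region, Tenure, Utilization.
Union: {Debt, Default, Inquiries} ∪ {Collateral} ∪ {CreditScore, Debt, Default, Education, Inquiries, LatePay, Region, Tenure, Utilization} = {Collateral, CreditScore, Debt, Default, Education, Inquiries, LatePay, Region, Tenure, Utilization}.

{Collateral, CreditScore, Debt, Default, Education, Inquiries, LatePay, Region, Tenure, Utilization}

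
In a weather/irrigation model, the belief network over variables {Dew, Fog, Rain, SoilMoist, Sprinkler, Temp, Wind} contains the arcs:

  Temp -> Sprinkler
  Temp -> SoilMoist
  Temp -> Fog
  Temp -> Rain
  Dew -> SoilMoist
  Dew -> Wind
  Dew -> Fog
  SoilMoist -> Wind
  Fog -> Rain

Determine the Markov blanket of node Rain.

{Fog, Temp}

Ch(Rain) = {}.
Rain's parents: Fog, Temp.
With no children, Rain has no spouses; the co-parent set is empty.
Taking the union gives {Fog, Temp}.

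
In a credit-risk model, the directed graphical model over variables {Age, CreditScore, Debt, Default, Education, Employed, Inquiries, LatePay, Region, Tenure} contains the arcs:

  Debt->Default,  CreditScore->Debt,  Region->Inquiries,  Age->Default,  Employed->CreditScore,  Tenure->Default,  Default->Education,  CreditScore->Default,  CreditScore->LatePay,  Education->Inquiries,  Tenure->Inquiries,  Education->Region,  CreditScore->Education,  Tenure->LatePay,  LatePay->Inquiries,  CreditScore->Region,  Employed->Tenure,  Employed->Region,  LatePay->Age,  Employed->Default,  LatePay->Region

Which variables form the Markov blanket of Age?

{CreditScore, Debt, Default, Employed, LatePay, Tenure}

The Markov blanket of a node is its parents, its children, and the other parents of its children.
Age's children: Default.
Parents of Age: LatePay.
Parents of each child, excluding Age:
  Default also has parents CreditScore, Debt, Employed, Tenure.
So the Markov blanket of Age is {CreditScore, Debt, Default, Employed, LatePay, Tenure}.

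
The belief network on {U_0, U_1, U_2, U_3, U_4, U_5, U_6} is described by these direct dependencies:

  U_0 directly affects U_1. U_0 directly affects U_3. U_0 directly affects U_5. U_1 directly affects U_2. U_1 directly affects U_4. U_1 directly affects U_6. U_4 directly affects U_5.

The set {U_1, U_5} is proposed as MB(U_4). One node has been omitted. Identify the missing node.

Parents of U_4: U_1.
Ch(U_4) = {U_5}.
Other parents of U_4's children:
  U_5 also has parent U_0.
MB(U_4) = {U_0, U_1, U_5}.
Comparing with the claimed set, U_0 is missing.

U_0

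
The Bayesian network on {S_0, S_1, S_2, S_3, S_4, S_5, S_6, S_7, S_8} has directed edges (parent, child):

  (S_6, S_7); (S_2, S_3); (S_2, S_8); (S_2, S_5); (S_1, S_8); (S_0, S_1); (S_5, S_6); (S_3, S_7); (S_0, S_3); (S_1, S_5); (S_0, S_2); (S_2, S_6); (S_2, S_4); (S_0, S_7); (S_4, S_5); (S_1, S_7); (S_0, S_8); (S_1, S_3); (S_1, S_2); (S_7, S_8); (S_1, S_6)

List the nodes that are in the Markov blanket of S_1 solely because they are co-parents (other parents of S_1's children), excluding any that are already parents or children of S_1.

Children of S_1: S_2, S_3, S_5, S_6, S_7, S_8.
  S_2 also has parent S_0.
  S_3 also has parents S_0, S_2.
  S_5's other parents are S_2, S_4.
  S_6 also has parents S_2, S_5.
  S_7 also has parents S_0, S_3, S_6.
  S_8 also has parents S_0, S_2, S_7.
Excluding nodes already adjacent to S_1 (S_0, S_2, S_3, S_5, S_6, S_7, S_8), the co-parent-only contribution is {S_4}.

{S_4}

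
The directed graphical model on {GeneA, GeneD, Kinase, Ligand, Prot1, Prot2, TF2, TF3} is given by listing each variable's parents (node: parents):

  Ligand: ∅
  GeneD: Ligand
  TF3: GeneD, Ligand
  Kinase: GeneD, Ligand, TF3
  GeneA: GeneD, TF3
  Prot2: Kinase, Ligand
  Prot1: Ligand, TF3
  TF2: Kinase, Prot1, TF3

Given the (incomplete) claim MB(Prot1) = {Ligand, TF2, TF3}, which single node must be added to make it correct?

Kinase

Prot1's parents: Ligand, TF3.
Prot1 has child TF2.
For each child, the remaining parents (spouses of Prot1):
  TF2: Kinase, TF3
MB(Prot1) = {Kinase, Ligand, TF2, TF3}.
Comparing with the claimed set, Kinase is missing.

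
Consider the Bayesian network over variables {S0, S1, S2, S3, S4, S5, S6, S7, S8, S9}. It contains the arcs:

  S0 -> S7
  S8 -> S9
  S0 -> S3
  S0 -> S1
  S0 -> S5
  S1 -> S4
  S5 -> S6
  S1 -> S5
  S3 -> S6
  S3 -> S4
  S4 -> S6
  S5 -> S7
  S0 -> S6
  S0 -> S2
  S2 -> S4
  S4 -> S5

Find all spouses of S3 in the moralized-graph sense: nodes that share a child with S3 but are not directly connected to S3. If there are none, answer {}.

Children of S3: S4, S6.
  S4: S1, S2
  S6: S0, S4, S5
Excluding nodes already adjacent to S3 (S0, S4, S6), the co-parent-only contribution is {S1, S2, S5}.

{S1, S2, S5}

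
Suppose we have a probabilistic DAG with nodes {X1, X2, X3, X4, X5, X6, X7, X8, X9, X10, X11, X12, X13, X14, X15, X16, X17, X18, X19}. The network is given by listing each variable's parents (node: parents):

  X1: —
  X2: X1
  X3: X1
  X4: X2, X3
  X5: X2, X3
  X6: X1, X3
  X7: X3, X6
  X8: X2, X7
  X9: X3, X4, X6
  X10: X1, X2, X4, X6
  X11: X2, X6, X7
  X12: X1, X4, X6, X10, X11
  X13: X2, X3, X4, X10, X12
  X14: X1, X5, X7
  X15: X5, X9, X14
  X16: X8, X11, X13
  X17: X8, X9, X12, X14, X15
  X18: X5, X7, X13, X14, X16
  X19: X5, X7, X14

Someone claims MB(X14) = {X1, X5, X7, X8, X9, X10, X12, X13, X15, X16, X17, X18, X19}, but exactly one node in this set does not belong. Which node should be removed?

X10

X14's parents: X1, X5, X7.
X14's children: X15, X17, X18, X19.
Other parents of X14's children:
  X15: X5, X9
  X17: X8, X9, X12, X15
  X18: X5, X7, X13, X16
  X19: X5, X7
MB(X14) = {X1, X5, X7, X8, X9, X12, X13, X15, X16, X17, X18, X19}.
X10 is neither a parent, child, nor co-parent of X14, so it does not belong.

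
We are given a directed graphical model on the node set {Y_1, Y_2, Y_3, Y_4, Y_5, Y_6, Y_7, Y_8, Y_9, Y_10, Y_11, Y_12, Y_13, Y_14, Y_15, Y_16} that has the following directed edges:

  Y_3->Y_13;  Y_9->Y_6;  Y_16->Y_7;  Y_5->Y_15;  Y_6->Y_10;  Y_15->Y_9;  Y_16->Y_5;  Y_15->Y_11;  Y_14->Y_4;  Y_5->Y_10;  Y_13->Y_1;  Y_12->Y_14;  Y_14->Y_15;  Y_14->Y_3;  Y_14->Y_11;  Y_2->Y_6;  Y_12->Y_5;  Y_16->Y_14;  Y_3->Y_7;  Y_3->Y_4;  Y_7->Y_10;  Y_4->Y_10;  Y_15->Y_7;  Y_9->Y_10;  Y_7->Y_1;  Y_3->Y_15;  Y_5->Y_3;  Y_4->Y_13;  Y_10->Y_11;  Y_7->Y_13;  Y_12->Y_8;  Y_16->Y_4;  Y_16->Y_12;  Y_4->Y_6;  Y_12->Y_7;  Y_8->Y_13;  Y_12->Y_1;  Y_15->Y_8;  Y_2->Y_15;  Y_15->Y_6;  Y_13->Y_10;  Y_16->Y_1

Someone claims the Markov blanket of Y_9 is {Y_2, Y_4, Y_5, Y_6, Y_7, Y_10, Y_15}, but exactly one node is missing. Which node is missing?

Ch(Y_9) = {Y_6, Y_10}.
Parents of Y_9: Y_15.
Other parents of Y_9's children:
  Y_6: Y_2, Y_4, Y_15
  Y_10: Y_4, Y_5, Y_6, Y_7, Y_13
MB(Y_9) = {Y_2, Y_4, Y_5, Y_6, Y_7, Y_10, Y_13, Y_15}.
Comparing with the claimed set, Y_13 is missing.

Y_13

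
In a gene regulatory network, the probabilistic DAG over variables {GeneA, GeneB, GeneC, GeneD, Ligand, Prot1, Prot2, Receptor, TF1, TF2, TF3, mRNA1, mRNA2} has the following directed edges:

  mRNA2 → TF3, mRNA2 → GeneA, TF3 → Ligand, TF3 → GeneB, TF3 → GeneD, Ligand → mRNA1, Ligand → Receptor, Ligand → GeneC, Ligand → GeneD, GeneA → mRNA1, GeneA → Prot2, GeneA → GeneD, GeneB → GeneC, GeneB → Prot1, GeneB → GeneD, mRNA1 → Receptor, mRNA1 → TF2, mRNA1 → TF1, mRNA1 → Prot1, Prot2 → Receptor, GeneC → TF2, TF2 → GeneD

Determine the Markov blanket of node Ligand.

Ligand has parent TF3.
Ch(Ligand) = {GeneC, GeneD, Receptor, mRNA1}.
For each child, the remaining parents (spouses of Ligand):
  mRNA1 also has parent GeneA.
  parents(Receptor) \ {Ligand} = {Prot2, mRNA1}.
  parents(GeneC) \ {Ligand} = {GeneB}.
  GeneD also has parents GeneA, GeneB, TF2, TF3.
MB(Ligand) = {GeneA, GeneB, GeneC, GeneD, Prot2, Receptor, TF2, TF3, mRNA1}.

{GeneA, GeneB, GeneC, GeneD, Prot2, Receptor, TF2, TF3, mRNA1}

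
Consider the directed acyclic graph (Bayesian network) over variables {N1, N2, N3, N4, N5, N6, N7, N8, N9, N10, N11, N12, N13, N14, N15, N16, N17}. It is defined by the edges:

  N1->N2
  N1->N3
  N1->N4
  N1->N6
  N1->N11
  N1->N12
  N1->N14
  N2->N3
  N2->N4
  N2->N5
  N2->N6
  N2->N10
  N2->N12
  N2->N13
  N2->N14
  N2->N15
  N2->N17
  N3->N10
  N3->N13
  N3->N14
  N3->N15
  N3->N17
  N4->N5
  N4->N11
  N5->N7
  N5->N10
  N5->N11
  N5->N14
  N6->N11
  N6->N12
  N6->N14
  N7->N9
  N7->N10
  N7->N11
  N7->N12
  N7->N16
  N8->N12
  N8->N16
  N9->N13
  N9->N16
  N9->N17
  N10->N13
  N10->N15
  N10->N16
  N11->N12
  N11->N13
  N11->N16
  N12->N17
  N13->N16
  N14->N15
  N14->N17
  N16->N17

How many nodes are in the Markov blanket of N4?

A node's Markov blanket = Pa ∪ Ch ∪ (parents of Ch other than the node itself).
Parents of N4: N1, N2.
Children of N4: N5, N11.
Co-parents of N4 (other parents of its children):
  parents(N5) \ {N4} = {N2}.
  N11's other parents are N1, N5, N6, N7.
MB(N4) = {N1, N2, N5, N6, N7, N11}, which has 6 nodes.

6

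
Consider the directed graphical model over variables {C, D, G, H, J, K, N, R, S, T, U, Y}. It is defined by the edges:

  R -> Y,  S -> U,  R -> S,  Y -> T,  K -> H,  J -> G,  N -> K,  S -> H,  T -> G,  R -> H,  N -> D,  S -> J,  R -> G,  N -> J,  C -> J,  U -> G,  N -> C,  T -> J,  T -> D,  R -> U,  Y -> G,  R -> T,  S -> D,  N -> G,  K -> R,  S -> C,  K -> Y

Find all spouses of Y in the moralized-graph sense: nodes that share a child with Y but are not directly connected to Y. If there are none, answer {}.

{J, N, U}

Children of Y: G, T.
  T: R
  G: J, N, R, T, U
Excluding nodes already adjacent to Y (G, K, R, T), the co-parent-only contribution is {J, N, U}.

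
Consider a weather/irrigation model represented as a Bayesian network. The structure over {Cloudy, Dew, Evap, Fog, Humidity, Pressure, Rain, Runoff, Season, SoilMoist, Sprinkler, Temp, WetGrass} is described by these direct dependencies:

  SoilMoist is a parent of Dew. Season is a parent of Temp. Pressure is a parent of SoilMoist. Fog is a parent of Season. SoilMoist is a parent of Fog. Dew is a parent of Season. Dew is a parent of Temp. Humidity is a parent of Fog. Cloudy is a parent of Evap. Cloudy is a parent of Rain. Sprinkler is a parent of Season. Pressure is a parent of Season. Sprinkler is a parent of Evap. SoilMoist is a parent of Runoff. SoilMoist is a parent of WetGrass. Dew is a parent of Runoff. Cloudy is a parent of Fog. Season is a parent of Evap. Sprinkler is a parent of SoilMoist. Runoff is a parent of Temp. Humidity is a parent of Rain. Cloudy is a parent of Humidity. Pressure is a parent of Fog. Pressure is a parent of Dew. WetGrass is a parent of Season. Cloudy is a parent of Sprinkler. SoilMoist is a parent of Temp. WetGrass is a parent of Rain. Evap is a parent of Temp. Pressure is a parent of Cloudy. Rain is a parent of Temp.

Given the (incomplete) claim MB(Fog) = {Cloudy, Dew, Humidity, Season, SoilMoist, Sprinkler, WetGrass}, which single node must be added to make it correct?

Pressure

Children of Fog: Season.
Fog's parents: Cloudy, Humidity, Pressure, SoilMoist.
Co-parents of Fog (other parents of its children):
  Season also has parents Dew, Pressure, Sprinkler, WetGrass.
MB(Fog) = {Cloudy, Dew, Humidity, Pressure, Season, SoilMoist, Sprinkler, WetGrass}.
Comparing with the claimed set, Pressure is missing.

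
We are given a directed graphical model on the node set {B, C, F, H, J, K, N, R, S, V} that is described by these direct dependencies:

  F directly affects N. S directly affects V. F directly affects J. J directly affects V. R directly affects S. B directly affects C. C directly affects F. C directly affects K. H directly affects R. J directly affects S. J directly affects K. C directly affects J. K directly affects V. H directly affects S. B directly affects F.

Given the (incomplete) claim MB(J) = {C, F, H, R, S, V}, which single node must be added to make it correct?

K

The Markov blanket of a node is its parents, its children, and the other parents of its children.
Parents of J: C, F.
J's children: K, S, V.
Other parents of J's children:
  K also has parent C.
  S's other parents are H, R.
  V also has parents K, S.
MB(J) = {C, F, H, K, R, S, V}.
Comparing with the claimed set, K is missing.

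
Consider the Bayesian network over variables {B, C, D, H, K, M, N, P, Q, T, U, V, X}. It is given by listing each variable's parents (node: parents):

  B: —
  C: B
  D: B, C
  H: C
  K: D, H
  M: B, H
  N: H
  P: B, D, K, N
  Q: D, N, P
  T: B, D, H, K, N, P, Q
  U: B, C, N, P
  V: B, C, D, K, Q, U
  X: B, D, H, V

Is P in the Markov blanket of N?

Yes

P is a child of N.
So P ∈ MB(N).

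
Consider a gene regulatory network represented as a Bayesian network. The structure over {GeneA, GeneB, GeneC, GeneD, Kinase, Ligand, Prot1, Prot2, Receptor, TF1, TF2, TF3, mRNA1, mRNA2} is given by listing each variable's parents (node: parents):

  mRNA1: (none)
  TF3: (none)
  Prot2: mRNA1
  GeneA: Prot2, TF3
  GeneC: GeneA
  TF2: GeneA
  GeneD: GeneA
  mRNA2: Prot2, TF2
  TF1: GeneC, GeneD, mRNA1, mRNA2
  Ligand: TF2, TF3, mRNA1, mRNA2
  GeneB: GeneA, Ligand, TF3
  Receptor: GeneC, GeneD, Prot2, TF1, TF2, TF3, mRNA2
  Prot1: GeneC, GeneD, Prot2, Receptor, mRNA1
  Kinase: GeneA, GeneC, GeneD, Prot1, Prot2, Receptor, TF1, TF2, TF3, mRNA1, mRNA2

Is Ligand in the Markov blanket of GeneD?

By definition, MB(GeneD) is built from GeneD's parents, GeneD's children, and the co-parents of GeneD.
GeneD has parent GeneA.
GeneD's children: Kinase, Prot1, Receptor, TF1.
Other parents of GeneD's children:
  TF1: GeneC, mRNA1, mRNA2
  Receptor: GeneC, Prot2, TF1, TF2, TF3, mRNA2
  Prot1: GeneC, Prot2, Receptor, mRNA1
  Kinase: GeneA, GeneC, Prot1, Prot2, Receptor, TF1, TF2, TF3, mRNA1, mRNA2
MB(GeneD) = {GeneA, GeneC, Kinase, Prot1, Prot2, Receptor, TF1, TF2, TF3, mRNA1, mRNA2}; Ligand is not in this set.

No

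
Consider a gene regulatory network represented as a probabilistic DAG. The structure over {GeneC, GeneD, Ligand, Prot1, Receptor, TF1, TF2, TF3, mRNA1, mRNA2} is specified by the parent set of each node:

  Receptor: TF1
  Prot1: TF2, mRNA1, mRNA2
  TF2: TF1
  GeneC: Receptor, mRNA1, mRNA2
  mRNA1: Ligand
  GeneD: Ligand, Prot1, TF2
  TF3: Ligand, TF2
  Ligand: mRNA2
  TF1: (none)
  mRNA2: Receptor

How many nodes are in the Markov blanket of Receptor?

The Markov blanket of a node is its parents, its children, and the other parents of its children.
Receptor's children: GeneC, mRNA2.
Receptor has parent TF1.
Other parents of Receptor's children:
  mRNA2: no additional parents.
  parents(GeneC) \ {Receptor} = {mRNA1, mRNA2}.
MB(Receptor) = {GeneC, TF1, mRNA1, mRNA2}, which has 4 nodes.

4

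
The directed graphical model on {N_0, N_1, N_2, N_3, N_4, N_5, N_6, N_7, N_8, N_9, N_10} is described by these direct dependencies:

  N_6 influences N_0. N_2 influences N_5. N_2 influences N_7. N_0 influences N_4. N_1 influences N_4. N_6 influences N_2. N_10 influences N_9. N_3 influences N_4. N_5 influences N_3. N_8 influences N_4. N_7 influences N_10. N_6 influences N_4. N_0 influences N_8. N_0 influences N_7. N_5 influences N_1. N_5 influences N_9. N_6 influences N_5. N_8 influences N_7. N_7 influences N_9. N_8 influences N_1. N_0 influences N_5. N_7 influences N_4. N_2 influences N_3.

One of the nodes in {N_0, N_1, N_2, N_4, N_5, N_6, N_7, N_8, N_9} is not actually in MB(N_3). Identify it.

N_9

The Markov blanket of a node is its parents, its children, and the other parents of its children.
N_3 has parents N_2, N_5.
Ch(N_3) = {N_4}.
For each child, the remaining parents (spouses of N_3):
  parents(N_4) \ {N_3} = {N_0, N_1, N_6, N_7, N_8}.
MB(N_3) = {N_0, N_1, N_2, N_4, N_5, N_6, N_7, N_8}.
N_9 is neither a parent, child, nor co-parent of N_3, so it does not belong.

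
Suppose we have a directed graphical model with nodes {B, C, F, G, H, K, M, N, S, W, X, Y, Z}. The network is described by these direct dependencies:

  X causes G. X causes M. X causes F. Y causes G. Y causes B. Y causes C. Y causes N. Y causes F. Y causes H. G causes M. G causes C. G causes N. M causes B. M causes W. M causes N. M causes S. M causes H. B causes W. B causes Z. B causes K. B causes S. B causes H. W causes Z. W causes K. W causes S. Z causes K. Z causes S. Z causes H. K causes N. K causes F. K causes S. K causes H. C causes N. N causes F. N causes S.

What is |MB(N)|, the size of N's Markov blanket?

11

N has children F, S.
Pa(N) = {C, G, K, M, Y}.
Parents of each child, excluding N:
  parents(F) \ {N} = {K, X, Y}.
  S also has parents B, K, M, W, Z.
MB(N) = {B, C, F, G, K, M, S, W, X, Y, Z}, which has 11 nodes.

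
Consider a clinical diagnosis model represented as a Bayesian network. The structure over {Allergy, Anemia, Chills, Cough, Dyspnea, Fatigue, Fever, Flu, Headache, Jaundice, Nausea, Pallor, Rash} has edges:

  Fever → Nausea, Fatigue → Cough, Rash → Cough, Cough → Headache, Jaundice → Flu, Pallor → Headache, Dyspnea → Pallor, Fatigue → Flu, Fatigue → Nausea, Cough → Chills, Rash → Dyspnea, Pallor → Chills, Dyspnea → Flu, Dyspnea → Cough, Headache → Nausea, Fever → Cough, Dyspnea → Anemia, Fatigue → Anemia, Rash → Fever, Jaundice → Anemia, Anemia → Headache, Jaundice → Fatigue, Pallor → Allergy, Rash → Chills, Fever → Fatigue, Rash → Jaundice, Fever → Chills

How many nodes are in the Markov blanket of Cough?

8

The Markov blanket of a node is its parents, its children, and the other parents of its children.
Ch(Cough) = {Chills, Headache}.
Cough has parents Dyspnea, Fatigue, Fever, Rash.
Co-parents of Cough (other parents of its children):
  Headache: Anemia, Pallor
  Chills: Fever, Pallor, Rash
MB(Cough) = {Anemia, Chills, Dyspnea, Fatigue, Fever, Headache, Pallor, Rash}, which has 8 nodes.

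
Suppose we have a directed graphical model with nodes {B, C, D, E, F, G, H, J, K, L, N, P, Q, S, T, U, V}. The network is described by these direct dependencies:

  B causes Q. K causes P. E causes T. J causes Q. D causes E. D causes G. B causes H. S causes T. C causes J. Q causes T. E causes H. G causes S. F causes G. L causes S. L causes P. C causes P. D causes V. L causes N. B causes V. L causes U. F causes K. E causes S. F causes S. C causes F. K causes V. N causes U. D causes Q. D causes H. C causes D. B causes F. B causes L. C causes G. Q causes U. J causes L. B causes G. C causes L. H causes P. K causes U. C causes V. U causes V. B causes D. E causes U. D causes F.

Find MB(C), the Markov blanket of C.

{B, D, F, G, H, J, K, L, P, U, V}

By definition, MB(C) is built from C's parents, C's children, and the co-parents of C.
Ch(C) = {D, F, G, J, L, P, V}.
Parents of C: none.
Co-parents of C (other parents of its children):
  D: B
  F: B, D
  G: B, D, F
  J: —
  L: B, J
  P: H, K, L
  V: B, D, K, U
So the Markov blanket of C is {B, D, F, G, H, J, K, L, P, U, V}.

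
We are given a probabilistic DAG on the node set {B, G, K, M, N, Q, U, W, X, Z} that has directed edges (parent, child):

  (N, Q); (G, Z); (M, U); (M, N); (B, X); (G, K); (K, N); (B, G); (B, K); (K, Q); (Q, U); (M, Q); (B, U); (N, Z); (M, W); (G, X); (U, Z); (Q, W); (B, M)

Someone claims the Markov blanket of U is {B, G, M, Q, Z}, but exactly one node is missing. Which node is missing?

N

The Markov blanket of a node is its parents, its children, and the other parents of its children.
U's parents: B, M, Q.
U has child Z.
Parents of each child, excluding U:
  Z: G, N
MB(U) = {B, G, M, N, Q, Z}.
Comparing with the claimed set, N is missing.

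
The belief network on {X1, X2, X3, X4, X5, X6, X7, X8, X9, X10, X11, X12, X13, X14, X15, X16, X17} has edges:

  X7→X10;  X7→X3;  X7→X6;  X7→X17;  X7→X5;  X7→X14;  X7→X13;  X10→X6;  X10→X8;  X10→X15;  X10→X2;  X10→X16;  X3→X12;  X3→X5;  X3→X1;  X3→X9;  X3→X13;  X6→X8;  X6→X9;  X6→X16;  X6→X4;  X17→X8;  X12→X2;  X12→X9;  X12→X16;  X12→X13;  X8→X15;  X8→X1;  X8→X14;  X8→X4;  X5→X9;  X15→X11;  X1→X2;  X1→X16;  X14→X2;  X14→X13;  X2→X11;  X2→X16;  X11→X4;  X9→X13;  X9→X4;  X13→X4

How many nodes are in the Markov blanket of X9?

Recall MB(v) = parents ∪ children ∪ spouses, where spouses are the other parents of v's children.
Parents of X9: X3, X5, X6, X12.
X9's children: X4, X13.
Parents of each child, excluding X9:
  parents(X13) \ {X9} = {X3, X7, X12, X14}.
  parents(X4) \ {X9} = {X6, X8, X11, X13}.
MB(X9) = {X3, X4, X5, X6, X7, X8, X11, X12, X13, X14}, which has 10 nodes.

10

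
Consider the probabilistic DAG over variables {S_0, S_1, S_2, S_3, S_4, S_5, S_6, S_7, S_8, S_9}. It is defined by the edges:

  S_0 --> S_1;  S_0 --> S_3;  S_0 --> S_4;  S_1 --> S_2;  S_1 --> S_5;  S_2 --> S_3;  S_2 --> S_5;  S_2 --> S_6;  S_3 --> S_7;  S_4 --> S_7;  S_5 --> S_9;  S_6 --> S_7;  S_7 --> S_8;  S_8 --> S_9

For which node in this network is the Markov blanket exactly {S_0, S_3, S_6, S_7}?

S_4

The target node must have every member of {S_0, S_3, S_6, S_7} as a parent, child, or co-parent, and no others.
Parents of S_4: S_0; children: S_7; co-parents: S_3, S_6.
These exactly cover the given set, so the node is S_4.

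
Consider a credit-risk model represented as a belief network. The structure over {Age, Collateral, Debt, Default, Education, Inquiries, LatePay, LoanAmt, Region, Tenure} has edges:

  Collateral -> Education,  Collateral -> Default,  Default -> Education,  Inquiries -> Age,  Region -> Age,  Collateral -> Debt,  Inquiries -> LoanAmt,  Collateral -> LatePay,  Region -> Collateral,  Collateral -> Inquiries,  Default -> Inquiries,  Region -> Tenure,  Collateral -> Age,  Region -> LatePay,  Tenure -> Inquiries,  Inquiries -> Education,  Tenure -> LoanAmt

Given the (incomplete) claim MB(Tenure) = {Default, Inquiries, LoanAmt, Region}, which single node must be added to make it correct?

Collateral

By definition, MB(Tenure) is built from Tenure's parents, Tenure's children, and the co-parents of Tenure.
Children of Tenure: Inquiries, LoanAmt.
Pa(Tenure) = {Region}.
Co-parents of Tenure (other parents of its children):
  Inquiries: Collateral, Default
  LoanAmt: Inquiries
MB(Tenure) = {Collateral, Default, Inquiries, LoanAmt, Region}.
Comparing with the claimed set, Collateral is missing.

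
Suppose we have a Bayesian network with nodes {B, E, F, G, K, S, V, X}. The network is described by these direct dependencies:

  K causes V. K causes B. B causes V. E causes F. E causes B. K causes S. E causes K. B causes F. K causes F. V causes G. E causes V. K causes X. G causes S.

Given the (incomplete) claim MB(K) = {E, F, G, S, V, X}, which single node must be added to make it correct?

B

By definition, MB(K) is built from K's parents, K's children, and the co-parents of K.
Ch(K) = {B, F, S, V, X}.
K has parent E.
For each child, the remaining parents (spouses of K):
  B: E
  V: B, E
  S: G
  F: B, E
  X: —
MB(K) = {B, E, F, G, S, V, X}.
Comparing with the claimed set, B is missing.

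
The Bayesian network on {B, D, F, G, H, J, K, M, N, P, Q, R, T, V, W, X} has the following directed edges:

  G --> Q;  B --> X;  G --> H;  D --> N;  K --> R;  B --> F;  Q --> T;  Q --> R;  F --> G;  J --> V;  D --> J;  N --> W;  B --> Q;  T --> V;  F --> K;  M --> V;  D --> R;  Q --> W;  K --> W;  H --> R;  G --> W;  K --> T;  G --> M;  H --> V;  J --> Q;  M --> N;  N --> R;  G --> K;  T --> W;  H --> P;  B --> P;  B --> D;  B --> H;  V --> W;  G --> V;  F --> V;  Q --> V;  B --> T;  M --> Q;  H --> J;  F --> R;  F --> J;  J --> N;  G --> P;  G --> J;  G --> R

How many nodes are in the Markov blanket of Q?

A node's Markov blanket = Pa ∪ Ch ∪ (parents of Ch other than the node itself).
Ch(Q) = {R, T, V, W}.
Q's parents: B, G, J, M.
For each child, the remaining parents (spouses of Q):
  R also has parents D, F, G, H, K, N.
  parents(T) \ {Q} = {B, K}.
  V also has parents F, G, H, J, M, T.
  W's other parents are G, K, N, T, V.
MB(Q) = {B, D, F, G, H, J, K, M, N, R, T, V, W}, which has 13 nodes.

13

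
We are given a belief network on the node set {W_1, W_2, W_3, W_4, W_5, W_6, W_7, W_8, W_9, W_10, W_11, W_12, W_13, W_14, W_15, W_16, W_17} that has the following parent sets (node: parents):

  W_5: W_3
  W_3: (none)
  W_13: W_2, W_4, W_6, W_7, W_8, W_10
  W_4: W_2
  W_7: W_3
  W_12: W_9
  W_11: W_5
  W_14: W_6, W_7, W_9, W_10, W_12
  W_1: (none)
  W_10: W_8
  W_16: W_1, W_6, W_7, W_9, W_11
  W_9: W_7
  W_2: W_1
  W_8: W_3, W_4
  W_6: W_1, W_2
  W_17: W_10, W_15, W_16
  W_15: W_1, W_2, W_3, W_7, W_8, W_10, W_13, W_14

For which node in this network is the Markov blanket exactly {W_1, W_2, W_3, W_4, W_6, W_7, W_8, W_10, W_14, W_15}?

W_13

The target node must have every member of {W_1, W_2, W_3, W_4, W_6, W_7, W_8, W_10, W_14, W_15} as a parent, child, or co-parent, and no others.
Parents of W_13: W_2, W_4, W_6, W_7, W_8, W_10; children: W_15; co-parents: W_1, W_2, W_3, W_7, W_8, W_10, W_14.
These exactly cover the given set, so the node is W_13.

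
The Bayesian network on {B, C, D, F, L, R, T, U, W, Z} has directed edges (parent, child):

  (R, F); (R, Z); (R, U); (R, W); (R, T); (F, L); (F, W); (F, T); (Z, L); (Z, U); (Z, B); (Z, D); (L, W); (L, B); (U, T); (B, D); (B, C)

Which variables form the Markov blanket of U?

Recall MB(v) = parents ∪ children ∪ spouses, where spouses are the other parents of v's children.
Pa(U) = {R, Z}.
Children of U: T.
For each child, the remaining parents (spouses of U):
  T: F, R
MB(U) = {F, R, T, Z}.

{F, R, T, Z}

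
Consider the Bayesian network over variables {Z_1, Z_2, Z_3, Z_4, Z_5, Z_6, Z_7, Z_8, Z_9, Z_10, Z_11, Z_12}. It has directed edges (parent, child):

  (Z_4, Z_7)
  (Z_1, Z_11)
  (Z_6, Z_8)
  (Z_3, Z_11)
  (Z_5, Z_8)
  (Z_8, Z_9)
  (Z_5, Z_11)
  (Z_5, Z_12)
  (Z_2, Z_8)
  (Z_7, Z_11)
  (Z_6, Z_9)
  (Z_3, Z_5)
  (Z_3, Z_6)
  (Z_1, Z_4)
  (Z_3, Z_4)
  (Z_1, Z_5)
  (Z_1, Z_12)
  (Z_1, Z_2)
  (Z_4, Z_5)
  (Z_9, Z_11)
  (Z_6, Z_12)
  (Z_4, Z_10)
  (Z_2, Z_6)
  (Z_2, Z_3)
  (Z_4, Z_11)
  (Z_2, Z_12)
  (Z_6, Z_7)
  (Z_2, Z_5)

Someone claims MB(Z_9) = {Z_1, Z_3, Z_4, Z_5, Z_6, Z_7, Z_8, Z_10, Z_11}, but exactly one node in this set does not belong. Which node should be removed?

Z_10

The Markov blanket of a node is its parents, its children, and the other parents of its children.
Ch(Z_9) = {Z_11}.
Z_9's parents: Z_6, Z_8.
For each child, the remaining parents (spouses of Z_9):
  Z_11: Z_1, Z_3, Z_4, Z_5, Z_7
MB(Z_9) = {Z_1, Z_3, Z_4, Z_5, Z_6, Z_7, Z_8, Z_11}.
Z_10 is neither a parent, child, nor co-parent of Z_9, so it does not belong.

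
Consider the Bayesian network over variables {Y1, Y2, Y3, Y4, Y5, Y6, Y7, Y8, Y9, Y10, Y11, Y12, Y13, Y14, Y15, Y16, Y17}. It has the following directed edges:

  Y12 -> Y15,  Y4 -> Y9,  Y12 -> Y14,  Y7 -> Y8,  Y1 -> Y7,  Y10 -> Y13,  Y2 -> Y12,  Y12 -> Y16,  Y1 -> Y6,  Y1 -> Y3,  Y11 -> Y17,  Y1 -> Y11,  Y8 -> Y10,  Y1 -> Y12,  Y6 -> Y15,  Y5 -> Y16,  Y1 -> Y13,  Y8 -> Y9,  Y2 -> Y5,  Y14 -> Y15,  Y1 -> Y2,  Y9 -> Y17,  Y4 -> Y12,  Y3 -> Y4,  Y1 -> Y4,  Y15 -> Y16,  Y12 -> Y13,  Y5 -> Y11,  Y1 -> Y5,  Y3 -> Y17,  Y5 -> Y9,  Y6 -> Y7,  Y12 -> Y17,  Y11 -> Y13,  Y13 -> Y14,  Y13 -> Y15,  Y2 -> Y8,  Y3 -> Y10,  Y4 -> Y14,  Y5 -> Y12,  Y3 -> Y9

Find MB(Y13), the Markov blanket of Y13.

By definition, MB(Y13) is built from Y13's parents, Y13's children, and the co-parents of Y13.
Y13's children: Y14, Y15.
Y13's parents: Y1, Y10, Y11, Y12.
Other parents of Y13's children:
  Y14's other parents are Y4, Y12.
  parents(Y15) \ {Y13} = {Y6, Y12, Y14}.
MB(Y13) = {Y1, Y4, Y6, Y10, Y11, Y12, Y14, Y15}.

{Y1, Y4, Y6, Y10, Y11, Y12, Y14, Y15}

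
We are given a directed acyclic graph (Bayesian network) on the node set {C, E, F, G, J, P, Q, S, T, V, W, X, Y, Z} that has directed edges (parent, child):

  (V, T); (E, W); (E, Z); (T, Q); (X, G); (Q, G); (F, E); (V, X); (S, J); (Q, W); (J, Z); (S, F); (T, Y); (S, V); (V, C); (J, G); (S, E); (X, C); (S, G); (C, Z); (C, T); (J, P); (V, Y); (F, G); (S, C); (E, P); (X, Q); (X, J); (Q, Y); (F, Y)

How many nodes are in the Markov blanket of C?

7

Recall MB(v) = parents ∪ children ∪ spouses, where spouses are the other parents of v's children.
C has parents S, V, X.
Children of C: T, Z.
Other parents of C's children:
  T: V
  Z: E, J
MB(C) = {E, J, S, T, V, X, Z}, which has 7 nodes.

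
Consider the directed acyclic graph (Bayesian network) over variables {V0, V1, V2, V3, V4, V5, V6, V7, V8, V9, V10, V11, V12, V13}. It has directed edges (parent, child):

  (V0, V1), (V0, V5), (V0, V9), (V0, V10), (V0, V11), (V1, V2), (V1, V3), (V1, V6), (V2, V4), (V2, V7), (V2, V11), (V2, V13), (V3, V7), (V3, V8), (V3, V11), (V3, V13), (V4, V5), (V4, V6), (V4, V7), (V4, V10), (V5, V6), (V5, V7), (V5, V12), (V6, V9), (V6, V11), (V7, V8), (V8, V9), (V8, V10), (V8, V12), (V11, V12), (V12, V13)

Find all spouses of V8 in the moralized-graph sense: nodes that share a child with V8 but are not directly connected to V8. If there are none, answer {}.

Children of V8: V9, V10, V12.
  V9: V0, V6
  V10: V0, V4
  V12: V5, V11
Excluding nodes already adjacent to V8 (V3, V7, V9, V10, V12), the co-parent-only contribution is {V0, V4, V5, V6, V11}.

{V0, V4, V5, V6, V11}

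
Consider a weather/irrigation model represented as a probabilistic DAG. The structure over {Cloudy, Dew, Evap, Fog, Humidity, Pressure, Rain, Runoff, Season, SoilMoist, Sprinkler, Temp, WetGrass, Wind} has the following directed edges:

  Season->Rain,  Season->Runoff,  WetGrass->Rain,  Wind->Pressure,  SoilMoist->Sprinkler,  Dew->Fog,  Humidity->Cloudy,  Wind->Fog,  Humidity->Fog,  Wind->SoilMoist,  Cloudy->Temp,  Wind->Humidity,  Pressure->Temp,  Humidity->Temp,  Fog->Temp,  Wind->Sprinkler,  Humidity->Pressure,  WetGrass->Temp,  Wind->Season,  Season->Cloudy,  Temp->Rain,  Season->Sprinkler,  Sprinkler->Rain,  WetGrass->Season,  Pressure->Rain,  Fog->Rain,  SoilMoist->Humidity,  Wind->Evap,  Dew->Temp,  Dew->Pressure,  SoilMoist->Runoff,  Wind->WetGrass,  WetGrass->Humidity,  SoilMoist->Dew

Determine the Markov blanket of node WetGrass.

Recall MB(v) = parents ∪ children ∪ spouses, where spouses are the other parents of v's children.
WetGrass has parent Wind.
Children of WetGrass: Humidity, Rain, Season, Temp.
Co-parents of WetGrass (other parents of its children):
  Season: Wind
  Humidity: SoilMoist, Wind
  Temp: Cloudy, Dew, Fog, Humidity, Pressure
  Rain: Fog, Pressure, Season, Sprinkler, Temp
Taking the union gives {Cloudy, Dew, Fog, Humidity, Pressure, Rain, Season, SoilMoist, Sprinkler, Temp, Wind}.

{Cloudy, Dew, Fog, Humidity, Pressure, Rain, Season, SoilMoist, Sprinkler, Temp, Wind}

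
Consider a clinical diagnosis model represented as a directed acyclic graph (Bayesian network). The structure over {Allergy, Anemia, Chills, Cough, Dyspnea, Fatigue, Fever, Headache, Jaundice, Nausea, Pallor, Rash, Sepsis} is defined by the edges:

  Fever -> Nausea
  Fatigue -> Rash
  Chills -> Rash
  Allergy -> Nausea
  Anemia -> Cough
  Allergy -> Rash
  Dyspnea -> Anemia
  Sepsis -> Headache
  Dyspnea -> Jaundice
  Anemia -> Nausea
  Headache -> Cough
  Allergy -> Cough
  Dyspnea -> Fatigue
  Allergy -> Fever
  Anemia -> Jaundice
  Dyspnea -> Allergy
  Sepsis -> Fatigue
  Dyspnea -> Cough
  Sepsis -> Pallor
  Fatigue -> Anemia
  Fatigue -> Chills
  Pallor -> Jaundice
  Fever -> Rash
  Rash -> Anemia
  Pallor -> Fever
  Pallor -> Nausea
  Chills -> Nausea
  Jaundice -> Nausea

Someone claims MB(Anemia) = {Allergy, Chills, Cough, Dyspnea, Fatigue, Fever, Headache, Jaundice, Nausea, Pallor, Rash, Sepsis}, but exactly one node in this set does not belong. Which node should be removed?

Sepsis

Anemia's parents: Dyspnea, Fatigue, Rash.
Children of Anemia: Cough, Jaundice, Nausea.
Co-parents of Anemia (other parents of its children):
  Jaundice: Dyspnea, Pallor
  Cough: Allergy, Dyspnea, Headache
  Nausea: Allergy, Chills, Fever, Jaundice, Pallor
MB(Anemia) = {Allergy, Chills, Cough, Dyspnea, Fatigue, Fever, Headache, Jaundice, Nausea, Pallor, Rash}.
Sepsis is neither a parent, child, nor co-parent of Anemia, so it does not belong.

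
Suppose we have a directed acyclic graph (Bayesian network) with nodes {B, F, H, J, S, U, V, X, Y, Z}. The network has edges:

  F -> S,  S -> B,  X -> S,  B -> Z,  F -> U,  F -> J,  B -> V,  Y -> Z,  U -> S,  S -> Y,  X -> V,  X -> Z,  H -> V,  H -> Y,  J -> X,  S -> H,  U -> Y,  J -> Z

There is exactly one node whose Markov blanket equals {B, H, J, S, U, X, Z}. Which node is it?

The target node must have every member of {B, H, J, S, U, X, Z} as a parent, child, or co-parent, and no others.
Parents of Y: H, S, U; children: Z; co-parents: B, J, X.
These exactly cover the given set, so the node is Y.

Y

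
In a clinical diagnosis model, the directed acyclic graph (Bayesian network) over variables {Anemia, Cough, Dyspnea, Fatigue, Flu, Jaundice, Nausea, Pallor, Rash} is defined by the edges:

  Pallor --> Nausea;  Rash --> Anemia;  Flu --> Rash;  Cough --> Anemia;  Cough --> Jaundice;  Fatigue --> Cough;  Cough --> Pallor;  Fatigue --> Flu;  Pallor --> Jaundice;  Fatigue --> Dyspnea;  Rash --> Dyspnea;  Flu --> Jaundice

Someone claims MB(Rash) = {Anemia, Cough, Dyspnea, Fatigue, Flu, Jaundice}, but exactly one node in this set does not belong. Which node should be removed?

Jaundice

By definition, MB(Rash) is built from Rash's parents, Rash's children, and the co-parents of Rash.
Rash's children: Anemia, Dyspnea.
Parents of Rash: Flu.
Other parents of Rash's children:
  Dyspnea's other parent is Fatigue.
  Anemia's other parent is Cough.
MB(Rash) = {Anemia, Cough, Dyspnea, Fatigue, Flu}.
Jaundice is neither a parent, child, nor co-parent of Rash, so it does not belong.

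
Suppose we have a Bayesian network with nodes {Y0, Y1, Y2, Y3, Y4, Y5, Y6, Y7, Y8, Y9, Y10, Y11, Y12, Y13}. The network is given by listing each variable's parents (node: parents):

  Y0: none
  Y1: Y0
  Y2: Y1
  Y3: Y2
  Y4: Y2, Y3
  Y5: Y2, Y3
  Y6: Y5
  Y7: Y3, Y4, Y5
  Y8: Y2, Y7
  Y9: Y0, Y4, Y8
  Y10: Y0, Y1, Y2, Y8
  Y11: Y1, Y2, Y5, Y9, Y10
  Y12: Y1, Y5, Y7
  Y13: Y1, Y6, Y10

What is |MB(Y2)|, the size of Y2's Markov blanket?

10

The Markov blanket of a node is its parents, its children, and the other parents of its children.
Ch(Y2) = {Y3, Y4, Y5, Y8, Y10, Y11}.
Y2 has parent Y1.
Parents of each child, excluding Y2:
  Y3 has no other parent.
  Y4's other parent is Y3.
  Y5 also has parent Y3.
  Y8's other parent is Y7.
  Y10's other parents are Y0, Y1, Y8.
  Y11 also has parents Y1, Y5, Y9, Y10.
MB(Y2) = {Y0, Y1, Y3, Y4, Y5, Y7, Y8, Y9, Y10, Y11}, which has 10 nodes.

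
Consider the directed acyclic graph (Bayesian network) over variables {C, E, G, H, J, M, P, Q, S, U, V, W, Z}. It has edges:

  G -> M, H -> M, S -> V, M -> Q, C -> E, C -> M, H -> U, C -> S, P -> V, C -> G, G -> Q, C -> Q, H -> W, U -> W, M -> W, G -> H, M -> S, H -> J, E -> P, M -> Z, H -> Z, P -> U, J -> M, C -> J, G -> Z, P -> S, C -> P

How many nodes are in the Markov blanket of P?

Children of P: S, U, V.
P has parents C, E.
Co-parents of P (other parents of its children):
  S: C, M
  U: H
  V: S
MB(P) = {C, E, H, M, S, U, V}, which has 7 nodes.

7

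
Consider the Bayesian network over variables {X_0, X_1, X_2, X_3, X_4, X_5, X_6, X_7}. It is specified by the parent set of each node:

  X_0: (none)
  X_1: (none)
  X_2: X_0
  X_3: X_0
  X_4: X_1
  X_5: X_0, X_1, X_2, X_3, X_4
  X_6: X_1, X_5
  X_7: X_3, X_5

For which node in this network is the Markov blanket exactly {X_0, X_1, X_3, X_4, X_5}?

X_2

The target node must have every member of {X_0, X_1, X_3, X_4, X_5} as a parent, child, or co-parent, and no others.
Parents of X_2: X_0; children: X_5; co-parents: X_0, X_1, X_3, X_4.
These exactly cover the given set, so the node is X_2.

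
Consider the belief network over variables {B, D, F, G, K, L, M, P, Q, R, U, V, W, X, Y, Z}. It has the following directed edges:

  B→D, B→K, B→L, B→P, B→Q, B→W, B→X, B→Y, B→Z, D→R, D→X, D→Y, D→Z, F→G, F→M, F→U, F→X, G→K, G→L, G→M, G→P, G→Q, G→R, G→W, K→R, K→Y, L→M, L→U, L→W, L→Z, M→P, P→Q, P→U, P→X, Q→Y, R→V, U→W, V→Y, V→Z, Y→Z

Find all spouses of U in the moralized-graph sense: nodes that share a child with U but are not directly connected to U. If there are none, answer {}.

{B, G}

Children of U: W.
  W's other parents are B, G, L.
Excluding nodes already adjacent to U (F, L, P, W), the co-parent-only contribution is {B, G}.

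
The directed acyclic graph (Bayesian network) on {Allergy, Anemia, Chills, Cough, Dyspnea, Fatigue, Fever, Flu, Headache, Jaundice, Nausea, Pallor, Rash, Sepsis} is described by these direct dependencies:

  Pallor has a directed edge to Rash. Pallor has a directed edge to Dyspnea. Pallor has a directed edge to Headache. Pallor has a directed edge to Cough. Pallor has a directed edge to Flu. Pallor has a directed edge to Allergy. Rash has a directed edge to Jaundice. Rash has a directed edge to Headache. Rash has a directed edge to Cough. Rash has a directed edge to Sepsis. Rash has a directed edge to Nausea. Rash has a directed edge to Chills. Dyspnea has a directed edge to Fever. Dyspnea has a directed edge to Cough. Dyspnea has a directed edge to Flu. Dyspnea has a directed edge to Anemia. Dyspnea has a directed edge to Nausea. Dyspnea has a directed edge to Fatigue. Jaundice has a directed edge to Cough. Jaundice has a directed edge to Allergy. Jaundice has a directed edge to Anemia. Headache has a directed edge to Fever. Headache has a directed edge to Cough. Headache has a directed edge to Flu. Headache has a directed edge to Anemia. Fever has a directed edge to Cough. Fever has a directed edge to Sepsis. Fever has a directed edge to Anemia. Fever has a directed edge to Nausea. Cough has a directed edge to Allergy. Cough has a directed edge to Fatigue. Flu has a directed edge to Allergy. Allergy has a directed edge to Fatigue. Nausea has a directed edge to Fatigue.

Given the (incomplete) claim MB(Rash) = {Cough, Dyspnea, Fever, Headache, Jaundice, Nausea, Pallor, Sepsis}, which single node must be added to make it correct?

Chills

By definition, MB(Rash) is built from Rash's parents, Rash's children, and the co-parents of Rash.
Parents of Rash: Pallor.
Rash's children: Chills, Cough, Headache, Jaundice, Nausea, Sepsis.
Parents of each child, excluding Rash:
  Jaundice has no other parent.
  Headache also has parent Pallor.
  Cough's other parents are Dyspnea, Fever, Headache, Jaundice, Pallor.
  Sepsis also has parent Fever.
  Nausea also has parents Dyspnea, Fever.
  Chills: no additional parents.
MB(Rash) = {Chills, Cough, Dyspnea, Fever, Headache, Jaundice, Nausea, Pallor, Sepsis}.
Comparing with the claimed set, Chills is missing.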